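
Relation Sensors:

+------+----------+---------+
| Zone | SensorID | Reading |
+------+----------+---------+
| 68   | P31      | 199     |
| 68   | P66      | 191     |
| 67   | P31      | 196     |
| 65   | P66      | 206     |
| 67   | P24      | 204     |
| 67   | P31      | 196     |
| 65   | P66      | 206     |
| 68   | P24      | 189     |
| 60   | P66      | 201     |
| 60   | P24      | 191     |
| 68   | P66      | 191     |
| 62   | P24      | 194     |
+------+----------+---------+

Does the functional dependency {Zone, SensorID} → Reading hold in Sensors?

Yes

(Zone=68, SensorID=P31): 1 row → Reading = 199 ✓
(Zone=68, SensorID=P66): 2 rows → Reading = 191, 191 ✓
(Zone=67, SensorID=P31): 2 rows → Reading = 196, 196 ✓
(Zone=65, SensorID=P66): 2 rows → Reading = 206, 206 ✓
(Zone=67, SensorID=P24): 1 row → Reading = 204 ✓
(Zone=68, SensorID=P24): 1 row → Reading = 189 ✓
(Zone=60, SensorID=P66): 1 row → Reading = 201 ✓
(Zone=60, SensorID=P24): 1 row → Reading = 191 ✓
(Zone=62, SensorID=P24): 1 row → Reading = 194 ✓
Every {Zone, SensorID} value is associated with a single Reading value, so {Zone, SensorID} → Reading holds.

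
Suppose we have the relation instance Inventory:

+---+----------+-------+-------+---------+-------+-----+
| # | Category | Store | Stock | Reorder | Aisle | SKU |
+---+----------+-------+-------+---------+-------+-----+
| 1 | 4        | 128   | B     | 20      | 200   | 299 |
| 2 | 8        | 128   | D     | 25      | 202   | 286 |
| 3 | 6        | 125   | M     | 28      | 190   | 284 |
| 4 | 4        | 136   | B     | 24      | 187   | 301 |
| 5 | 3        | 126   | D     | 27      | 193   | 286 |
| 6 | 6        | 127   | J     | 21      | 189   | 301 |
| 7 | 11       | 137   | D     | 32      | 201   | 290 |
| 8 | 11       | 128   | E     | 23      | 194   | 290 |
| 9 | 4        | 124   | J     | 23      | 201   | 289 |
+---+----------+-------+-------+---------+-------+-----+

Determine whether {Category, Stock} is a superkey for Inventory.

No

Rows 1 and 4 have the same {Category, Stock} value (Category=4, Stock=B) but are distinct tuples, so {Category, Stock} does not determine every attribute — not a superkey.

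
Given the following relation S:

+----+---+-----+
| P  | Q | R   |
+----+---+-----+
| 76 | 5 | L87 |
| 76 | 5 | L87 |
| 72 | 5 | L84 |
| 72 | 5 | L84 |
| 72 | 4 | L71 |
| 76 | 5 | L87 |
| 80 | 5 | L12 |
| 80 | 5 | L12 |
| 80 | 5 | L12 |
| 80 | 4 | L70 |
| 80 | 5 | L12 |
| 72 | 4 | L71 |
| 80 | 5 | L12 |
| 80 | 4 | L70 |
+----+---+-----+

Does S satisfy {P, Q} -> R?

Yes

(P=76, Q=5): 3 rows → R = L87, L87, L87 ✓
(P=72, Q=5): 2 rows → R = L84, L84 ✓
(P=72, Q=4): 2 rows → R = L71, L71 ✓
(P=80, Q=5): 5 rows → R = L12, L12, L12, L12, L12 ✓
(P=80, Q=4): 2 rows → R = L70, L70 ✓
Every {P, Q} value is associated with a single R value, so {P, Q} -> R holds.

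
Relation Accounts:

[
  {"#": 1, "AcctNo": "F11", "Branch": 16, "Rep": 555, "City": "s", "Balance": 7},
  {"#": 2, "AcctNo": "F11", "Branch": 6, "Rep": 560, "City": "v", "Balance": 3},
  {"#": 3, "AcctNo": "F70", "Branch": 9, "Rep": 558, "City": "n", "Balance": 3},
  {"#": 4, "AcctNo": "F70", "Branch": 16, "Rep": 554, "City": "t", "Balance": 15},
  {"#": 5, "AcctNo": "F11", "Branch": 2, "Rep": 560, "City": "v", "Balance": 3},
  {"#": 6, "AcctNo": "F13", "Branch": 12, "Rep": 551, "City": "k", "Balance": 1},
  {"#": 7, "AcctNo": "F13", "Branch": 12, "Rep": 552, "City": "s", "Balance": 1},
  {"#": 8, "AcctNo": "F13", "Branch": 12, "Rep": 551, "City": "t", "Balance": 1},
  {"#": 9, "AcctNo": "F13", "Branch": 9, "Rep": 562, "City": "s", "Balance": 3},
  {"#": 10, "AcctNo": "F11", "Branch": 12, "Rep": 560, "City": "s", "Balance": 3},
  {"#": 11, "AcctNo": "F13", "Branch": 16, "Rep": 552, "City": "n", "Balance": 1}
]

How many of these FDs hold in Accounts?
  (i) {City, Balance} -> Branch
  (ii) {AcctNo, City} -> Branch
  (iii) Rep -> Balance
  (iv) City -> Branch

1

(i) {City, Balance} -> Branch: (City=v, Balance=3): rows 2, 5 → Branch takes values {6, 2} — violation; (City=s, Balance=3): rows 9, 10 → Branch takes values {9, 12} — violation — fails.
(ii) {AcctNo, City} -> Branch: (AcctNo=F11, City=s): rows 1, 10 → Branch takes values {16, 12} — violation; (AcctNo=F11, City=v): rows 2, 5 → Branch takes values {6, 2} — violation; (AcctNo=F13, City=s): rows 7, 9 → Branch takes values {12, 9} — violation — fails.
(iii) Rep -> Balance: every LHS value maps to a single RHS value — holds.
(iv) City -> Branch: City=s: rows 1, 7, 9, 10 → Branch takes values {16, 12, 9} — violation; City=v: rows 2, 5 → Branch takes values {6, 2} — violation; City=n: rows 3, 11 → Branch takes values {9, 16} — violation; City=t: rows 4, 8 → Branch takes values {16, 12} — violation — fails.
1 of the 4 dependencies holds.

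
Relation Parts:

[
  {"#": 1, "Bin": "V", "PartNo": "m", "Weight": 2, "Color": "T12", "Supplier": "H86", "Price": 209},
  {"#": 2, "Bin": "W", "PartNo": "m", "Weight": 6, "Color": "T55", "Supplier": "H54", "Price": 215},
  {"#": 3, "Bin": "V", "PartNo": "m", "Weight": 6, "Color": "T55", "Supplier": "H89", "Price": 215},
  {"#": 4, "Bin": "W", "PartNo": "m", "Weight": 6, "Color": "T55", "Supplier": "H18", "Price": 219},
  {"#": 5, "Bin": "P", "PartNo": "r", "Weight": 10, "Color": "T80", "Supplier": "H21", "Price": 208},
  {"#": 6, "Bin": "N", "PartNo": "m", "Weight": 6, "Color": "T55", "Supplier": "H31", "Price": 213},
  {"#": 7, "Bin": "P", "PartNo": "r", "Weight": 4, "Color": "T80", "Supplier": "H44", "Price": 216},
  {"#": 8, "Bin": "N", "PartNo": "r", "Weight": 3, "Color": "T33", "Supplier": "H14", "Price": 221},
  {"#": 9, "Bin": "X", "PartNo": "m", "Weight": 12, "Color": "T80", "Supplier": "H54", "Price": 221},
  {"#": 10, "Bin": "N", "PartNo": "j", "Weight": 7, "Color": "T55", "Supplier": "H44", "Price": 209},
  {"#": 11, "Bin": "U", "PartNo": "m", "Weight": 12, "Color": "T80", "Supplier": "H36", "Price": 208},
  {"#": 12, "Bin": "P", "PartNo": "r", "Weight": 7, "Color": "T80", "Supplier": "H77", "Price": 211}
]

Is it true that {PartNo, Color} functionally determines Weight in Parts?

No

(PartNo=m, Color=T12): row 1 → Weight = 2 ✓
(PartNo=m, Color=T55): rows 2, 3, 4, 6 → Weight = 6, 6, 6, 6 ✓
(PartNo=r, Color=T80): rows 5, 7, 12 → Weight takes values {10, 4, 7} — violation
(PartNo=r, Color=T33): row 8 → Weight = 3 ✓
(PartNo=m, Color=T80): rows 9, 11 → Weight = 12, 12 ✓
(PartNo=j, Color=T55): row 10 → Weight = 7 ✓
Two rows agree on {PartNo, Color} but differ on Weight, so {PartNo, Color} -> Weight does not hold.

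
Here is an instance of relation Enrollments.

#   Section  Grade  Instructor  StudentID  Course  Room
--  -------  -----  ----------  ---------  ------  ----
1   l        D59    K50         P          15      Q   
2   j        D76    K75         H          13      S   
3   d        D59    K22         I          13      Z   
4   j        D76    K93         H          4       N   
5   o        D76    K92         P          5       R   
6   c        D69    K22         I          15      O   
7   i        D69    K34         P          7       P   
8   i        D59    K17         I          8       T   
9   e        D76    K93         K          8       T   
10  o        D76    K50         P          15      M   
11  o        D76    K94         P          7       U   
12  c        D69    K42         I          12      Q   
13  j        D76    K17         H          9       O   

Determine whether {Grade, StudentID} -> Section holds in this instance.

(Grade=D59, StudentID=P): row 1 → Section = l ✓
(Grade=D76, StudentID=H): rows 2, 4, 13 → Section = j, j, j ✓
(Grade=D59, StudentID=I): rows 3, 8 → Section takes values {d, i} — violation
(Grade=D76, StudentID=P): rows 5, 10, 11 → Section = o, o, o ✓
(Grade=D69, StudentID=I): rows 6, 12 → Section = c, c ✓
(Grade=D69, StudentID=P): row 7 → Section = i ✓
(Grade=D76, StudentID=K): row 9 → Section = e ✓
Two rows agree on {Grade, StudentID} but differ on Section, so {Grade, StudentID} -> Section does not hold.

No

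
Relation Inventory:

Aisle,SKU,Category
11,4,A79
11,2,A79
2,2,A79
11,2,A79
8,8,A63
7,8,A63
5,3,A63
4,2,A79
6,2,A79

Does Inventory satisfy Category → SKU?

Category=A79: 6 rows → SKU takes values {4, 2} — violation
Category=A63: 3 rows → SKU takes values {8, 3} — violation
Two rows agree on Category but differ on SKU, so Category → SKU does not hold.

No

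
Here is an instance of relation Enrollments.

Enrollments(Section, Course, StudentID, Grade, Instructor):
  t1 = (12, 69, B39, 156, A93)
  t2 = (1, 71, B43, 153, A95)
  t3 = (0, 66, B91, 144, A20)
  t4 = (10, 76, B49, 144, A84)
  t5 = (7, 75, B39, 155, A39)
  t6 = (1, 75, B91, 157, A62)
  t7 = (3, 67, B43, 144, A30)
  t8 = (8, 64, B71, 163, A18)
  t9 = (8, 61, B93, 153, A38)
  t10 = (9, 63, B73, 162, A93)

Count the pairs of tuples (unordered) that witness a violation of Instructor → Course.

Instructor=A93: violating pairs (1,10) — 1 pair.

1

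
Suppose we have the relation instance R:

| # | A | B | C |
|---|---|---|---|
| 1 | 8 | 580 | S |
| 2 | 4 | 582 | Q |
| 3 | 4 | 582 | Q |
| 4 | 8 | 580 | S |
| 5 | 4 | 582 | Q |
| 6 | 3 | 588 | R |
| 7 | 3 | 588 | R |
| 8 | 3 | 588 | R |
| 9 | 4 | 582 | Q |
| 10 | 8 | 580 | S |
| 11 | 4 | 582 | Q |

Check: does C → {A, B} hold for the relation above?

Yes

C=S: rows 1, 4, 10 → {A,B} = (8, 580), (8, 580), (8, 580) ✓
C=Q: rows 2, 3, 5, 9, 11 → {A,B} = (4, 582), (4, 582), (4, 582), (4, 582), (4, 582) ✓
C=R: rows 6, 7, 8 → {A,B} = (3, 588), (3, 588), (3, 588) ✓
Every C value is associated with a single {A, B} value, so C → {A, B} holds.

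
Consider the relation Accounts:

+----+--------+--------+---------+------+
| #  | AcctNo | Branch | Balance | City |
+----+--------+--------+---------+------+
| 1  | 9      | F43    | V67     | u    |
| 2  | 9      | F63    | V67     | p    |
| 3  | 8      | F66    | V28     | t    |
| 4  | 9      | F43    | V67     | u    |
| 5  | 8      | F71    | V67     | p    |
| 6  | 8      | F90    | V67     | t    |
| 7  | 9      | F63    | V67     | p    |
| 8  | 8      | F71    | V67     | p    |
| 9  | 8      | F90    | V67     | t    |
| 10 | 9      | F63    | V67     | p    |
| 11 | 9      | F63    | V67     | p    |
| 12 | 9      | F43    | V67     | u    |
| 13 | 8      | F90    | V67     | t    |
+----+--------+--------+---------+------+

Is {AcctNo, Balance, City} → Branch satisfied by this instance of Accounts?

Yes

(AcctNo=9, Balance=V67, City=u): rows 1, 4, 12 → Branch = F43, F43, F43 ✓
(AcctNo=9, Balance=V67, City=p): rows 2, 7, 10, 11 → Branch = F63, F63, F63, F63 ✓
(AcctNo=8, Balance=V28, City=t): row 3 → Branch = F66 ✓
(AcctNo=8, Balance=V67, City=p): rows 5, 8 → Branch = F71, F71 ✓
(AcctNo=8, Balance=V67, City=t): rows 6, 9, 13 → Branch = F90, F90, F90 ✓
Every {AcctNo, Balance, City} value is associated with a single Branch value, so {AcctNo, Balance, City} → Branch holds.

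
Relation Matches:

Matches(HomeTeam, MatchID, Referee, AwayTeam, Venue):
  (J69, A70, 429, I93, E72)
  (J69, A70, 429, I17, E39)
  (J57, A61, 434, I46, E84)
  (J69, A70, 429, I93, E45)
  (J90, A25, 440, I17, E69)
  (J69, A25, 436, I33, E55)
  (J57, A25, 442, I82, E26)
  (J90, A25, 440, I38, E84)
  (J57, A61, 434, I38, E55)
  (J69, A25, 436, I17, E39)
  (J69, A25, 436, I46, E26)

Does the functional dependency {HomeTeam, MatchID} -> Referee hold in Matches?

(HomeTeam=J69, MatchID=A70): 3 rows → Referee = 429, 429, 429 ✓
(HomeTeam=J57, MatchID=A61): 2 rows → Referee = 434, 434 ✓
(HomeTeam=J90, MatchID=A25): 2 rows → Referee = 440, 440 ✓
(HomeTeam=J69, MatchID=A25): 3 rows → Referee = 436, 436, 436 ✓
(HomeTeam=J57, MatchID=A25): 1 row → Referee = 442 ✓
Every {HomeTeam, MatchID} value is associated with a single Referee value, so {HomeTeam, MatchID} -> Referee holds.

Yes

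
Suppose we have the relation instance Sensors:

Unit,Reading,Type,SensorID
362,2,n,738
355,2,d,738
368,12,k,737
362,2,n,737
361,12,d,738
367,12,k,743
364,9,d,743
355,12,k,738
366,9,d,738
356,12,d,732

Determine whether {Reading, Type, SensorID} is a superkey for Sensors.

All 10 rows have distinct {Reading, Type, SensorID} values, so {Reading, Type, SensorID} → (all attributes) holds and {Reading, Type, SensorID} is a superkey.

Yes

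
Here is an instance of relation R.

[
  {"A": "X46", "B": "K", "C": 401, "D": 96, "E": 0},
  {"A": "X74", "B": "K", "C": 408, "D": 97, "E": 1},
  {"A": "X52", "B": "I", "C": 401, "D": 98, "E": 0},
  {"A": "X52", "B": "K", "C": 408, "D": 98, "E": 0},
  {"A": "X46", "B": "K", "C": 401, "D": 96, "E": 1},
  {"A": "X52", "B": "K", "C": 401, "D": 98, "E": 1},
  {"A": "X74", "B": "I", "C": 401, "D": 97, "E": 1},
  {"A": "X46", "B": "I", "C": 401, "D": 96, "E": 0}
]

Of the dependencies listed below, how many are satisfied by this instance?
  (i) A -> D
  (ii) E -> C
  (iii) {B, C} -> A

1

(i) A -> D: every LHS value maps to a single RHS value — holds.
(ii) E -> C: E=0: 4 rows → C takes values {401, 408} — violation; E=1: 4 rows → C takes values {408, 401} — violation — fails.
(iii) {B, C} -> A: (B=K, C=401): 3 rows → A takes values {X46, X52} — violation; (B=K, C=408): 2 rows → A takes values {X74, X52} — violation; (B=I, C=401): 3 rows → A takes values {X52, X74, X46} — violation — fails.
1 of the 3 dependencies holds.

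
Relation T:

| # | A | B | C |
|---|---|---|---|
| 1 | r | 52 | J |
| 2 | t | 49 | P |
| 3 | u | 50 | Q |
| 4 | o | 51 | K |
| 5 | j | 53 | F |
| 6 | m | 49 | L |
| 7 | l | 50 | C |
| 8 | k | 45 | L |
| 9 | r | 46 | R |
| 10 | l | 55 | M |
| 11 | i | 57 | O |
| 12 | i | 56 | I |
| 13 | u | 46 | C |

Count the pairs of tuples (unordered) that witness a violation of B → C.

3

B=49: violating pairs (2,6) — 1 pair.
B=50: violating pairs (3,7) — 1 pair.
B=46: violating pairs (9,13) — 1 pair.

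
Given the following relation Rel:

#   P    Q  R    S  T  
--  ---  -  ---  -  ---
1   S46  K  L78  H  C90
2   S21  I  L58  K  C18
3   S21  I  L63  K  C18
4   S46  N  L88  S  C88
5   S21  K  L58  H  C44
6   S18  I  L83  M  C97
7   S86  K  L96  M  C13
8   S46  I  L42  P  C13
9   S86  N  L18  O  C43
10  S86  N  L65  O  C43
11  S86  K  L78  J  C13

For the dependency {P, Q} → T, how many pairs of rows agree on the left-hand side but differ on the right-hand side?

0

(P=S21, Q=I): all 2 rows agree on T — 0 pairs.
(P=S86, Q=K): all 2 rows agree on T — 0 pairs.
(P=S86, Q=N): all 2 rows agree on T — 0 pairs.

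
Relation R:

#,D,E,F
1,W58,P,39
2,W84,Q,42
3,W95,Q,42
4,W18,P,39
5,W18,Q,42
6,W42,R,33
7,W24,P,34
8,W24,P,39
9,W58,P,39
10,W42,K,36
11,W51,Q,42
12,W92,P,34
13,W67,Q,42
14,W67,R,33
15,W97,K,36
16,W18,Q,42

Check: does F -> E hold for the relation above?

F=39: rows 1, 4, 8, 9 → E = P, P, P, P ✓
F=42: rows 2, 3, 5, 11, 13, 16 → E = Q, Q, Q, Q, Q, Q ✓
F=33: rows 6, 14 → E = R, R ✓
F=34: rows 7, 12 → E = P, P ✓
F=36: rows 10, 15 → E = K, K ✓
Every F value is associated with a single E value, so F -> E holds.

Yes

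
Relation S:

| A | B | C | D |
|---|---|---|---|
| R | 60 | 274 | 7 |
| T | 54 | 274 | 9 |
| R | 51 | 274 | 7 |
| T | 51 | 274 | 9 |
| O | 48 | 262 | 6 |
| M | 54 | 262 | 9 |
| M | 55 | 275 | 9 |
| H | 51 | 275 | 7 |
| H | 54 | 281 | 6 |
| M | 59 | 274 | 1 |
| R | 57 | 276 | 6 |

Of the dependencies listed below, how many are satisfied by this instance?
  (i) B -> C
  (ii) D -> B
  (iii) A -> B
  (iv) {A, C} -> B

0

(i) B -> C: B=54: 3 rows → C takes values {274, 262, 281} — violation; B=51: 3 rows → C takes values {274, 275} — violation — fails.
(ii) D -> B: D=7: 3 rows → B takes values {60, 51} — violation; D=9: 4 rows → B takes values {54, 51, 55} — violation; D=6: 3 rows → B takes values {48, 54, 57} — violation — fails.
(iii) A -> B: A=R: 3 rows → B takes values {60, 51, 57} — violation; A=T: 2 rows → B takes values {54, 51} — violation; A=M: 3 rows → B takes values {54, 55, 59} — violation; A=H: 2 rows → B takes values {51, 54} — violation — fails.
(iv) {A, C} -> B: (A=R, C=274): 2 rows → B takes values {60, 51} — violation; (A=T, C=274): 2 rows → B takes values {54, 51} — violation — fails.
None of the 4 dependencies hold.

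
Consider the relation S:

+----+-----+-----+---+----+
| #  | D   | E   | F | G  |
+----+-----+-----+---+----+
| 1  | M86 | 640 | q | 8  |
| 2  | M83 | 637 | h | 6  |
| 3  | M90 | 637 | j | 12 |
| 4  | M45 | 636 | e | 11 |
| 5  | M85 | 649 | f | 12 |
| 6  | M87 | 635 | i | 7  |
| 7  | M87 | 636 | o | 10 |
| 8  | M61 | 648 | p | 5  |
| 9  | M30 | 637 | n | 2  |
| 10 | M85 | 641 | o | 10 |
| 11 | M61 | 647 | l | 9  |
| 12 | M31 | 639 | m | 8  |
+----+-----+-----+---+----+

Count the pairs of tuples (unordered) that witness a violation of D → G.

3

D=M85: violating pairs (5,10) — 1 pair.
D=M87: violating pairs (6,7) — 1 pair.
D=M61: violating pairs (8,11) — 1 pair.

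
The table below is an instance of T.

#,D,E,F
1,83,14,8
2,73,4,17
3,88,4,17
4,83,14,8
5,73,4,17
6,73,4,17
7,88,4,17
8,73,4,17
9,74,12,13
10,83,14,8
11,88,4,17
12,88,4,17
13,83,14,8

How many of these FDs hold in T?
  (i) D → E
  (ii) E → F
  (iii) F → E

3

(i) D → E: every LHS value maps to a single RHS value — holds.
(ii) E → F: every LHS value maps to a single RHS value — holds.
(iii) F → E: every LHS value maps to a single RHS value — holds.
3 of the 3 dependencies hold.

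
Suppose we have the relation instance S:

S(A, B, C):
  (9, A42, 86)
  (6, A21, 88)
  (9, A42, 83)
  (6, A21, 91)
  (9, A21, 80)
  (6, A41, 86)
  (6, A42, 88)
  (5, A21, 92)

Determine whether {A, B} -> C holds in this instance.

(A=9, B=A42): 2 rows → C takes values {86, 83} — violation
(A=6, B=A21): 2 rows → C takes values {88, 91} — violation
(A=9, B=A21): 1 row → C = 80 ✓
(A=6, B=A41): 1 row → C = 86 ✓
(A=6, B=A42): 1 row → C = 88 ✓
(A=5, B=A21): 1 row → C = 92 ✓
Two rows agree on {A, B} but differ on C, so {A, B} -> C does not hold.

No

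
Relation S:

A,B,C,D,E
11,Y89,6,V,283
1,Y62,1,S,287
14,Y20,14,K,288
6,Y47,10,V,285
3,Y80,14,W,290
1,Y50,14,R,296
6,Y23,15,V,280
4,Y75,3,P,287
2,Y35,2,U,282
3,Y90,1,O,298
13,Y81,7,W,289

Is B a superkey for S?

Yes

All 11 rows have distinct B values, so B → (all attributes) holds and B is a superkey.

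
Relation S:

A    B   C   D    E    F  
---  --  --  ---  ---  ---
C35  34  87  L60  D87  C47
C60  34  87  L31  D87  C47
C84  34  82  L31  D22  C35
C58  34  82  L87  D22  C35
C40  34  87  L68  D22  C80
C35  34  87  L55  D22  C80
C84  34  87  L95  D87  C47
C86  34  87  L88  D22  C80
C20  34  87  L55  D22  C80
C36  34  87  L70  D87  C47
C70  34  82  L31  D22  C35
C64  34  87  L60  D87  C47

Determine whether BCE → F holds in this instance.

Yes

(B=34, C=87, E=D87): 5 rows → F = C47, C47, C47, C47, C47 ✓
(B=34, C=82, E=D22): 3 rows → F = C35, C35, C35 ✓
(B=34, C=87, E=D22): 4 rows → F = C80, C80, C80, C80 ✓
Every BCE value is associated with a single F value, so BCE → F holds.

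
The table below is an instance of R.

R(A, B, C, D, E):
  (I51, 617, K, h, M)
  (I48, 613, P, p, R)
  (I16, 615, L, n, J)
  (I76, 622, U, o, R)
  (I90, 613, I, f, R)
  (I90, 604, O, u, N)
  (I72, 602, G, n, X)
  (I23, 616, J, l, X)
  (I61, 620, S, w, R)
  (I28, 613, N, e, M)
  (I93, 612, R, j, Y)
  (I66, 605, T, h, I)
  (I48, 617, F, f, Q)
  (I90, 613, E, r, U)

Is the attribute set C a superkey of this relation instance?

All 14 rows have distinct C values, so C → (all attributes) holds and C is a superkey.

Yes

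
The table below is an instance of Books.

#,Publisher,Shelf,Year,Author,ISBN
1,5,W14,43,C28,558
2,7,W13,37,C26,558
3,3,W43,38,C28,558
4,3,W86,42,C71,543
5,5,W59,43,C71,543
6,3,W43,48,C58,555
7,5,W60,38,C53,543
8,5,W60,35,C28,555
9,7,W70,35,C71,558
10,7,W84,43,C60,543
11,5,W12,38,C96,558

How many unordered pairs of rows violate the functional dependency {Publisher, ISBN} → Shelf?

(Publisher=5, ISBN=558): violating pairs (1,11) — 1 pair.
(Publisher=7, ISBN=558): violating pairs (2,9) — 1 pair.
(Publisher=5, ISBN=543): violating pairs (5,7) — 1 pair.

3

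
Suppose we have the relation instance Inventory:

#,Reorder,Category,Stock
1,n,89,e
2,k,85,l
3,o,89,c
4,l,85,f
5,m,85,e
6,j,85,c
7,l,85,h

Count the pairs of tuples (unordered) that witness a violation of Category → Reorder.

Category=89: violating pairs (1,3) — 1 pair.
Category=85: violating pairs (2,4), (2,5), (2,6), (2,7), (4,5), (4,6), (5,6), (5,7), (6,7) — 9 pairs.

10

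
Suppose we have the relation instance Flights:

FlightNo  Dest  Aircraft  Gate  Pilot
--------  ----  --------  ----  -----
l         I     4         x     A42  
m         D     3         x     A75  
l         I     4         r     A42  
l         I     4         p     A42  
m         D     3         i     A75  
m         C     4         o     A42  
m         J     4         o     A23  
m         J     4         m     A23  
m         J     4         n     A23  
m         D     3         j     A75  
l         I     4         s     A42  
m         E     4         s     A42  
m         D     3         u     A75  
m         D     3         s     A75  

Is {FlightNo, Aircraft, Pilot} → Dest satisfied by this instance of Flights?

(FlightNo=l, Aircraft=4, Pilot=A42): 4 rows → Dest = I, I, I, I ✓
(FlightNo=m, Aircraft=3, Pilot=A75): 5 rows → Dest = D, D, D, D, D ✓
(FlightNo=m, Aircraft=4, Pilot=A42): 2 rows → Dest takes values {C, E} — violation
(FlightNo=m, Aircraft=4, Pilot=A23): 3 rows → Dest = J, J, J ✓
Two rows agree on {FlightNo, Aircraft, Pilot} but differ on Dest, so {FlightNo, Aircraft, Pilot} → Dest does not hold.

No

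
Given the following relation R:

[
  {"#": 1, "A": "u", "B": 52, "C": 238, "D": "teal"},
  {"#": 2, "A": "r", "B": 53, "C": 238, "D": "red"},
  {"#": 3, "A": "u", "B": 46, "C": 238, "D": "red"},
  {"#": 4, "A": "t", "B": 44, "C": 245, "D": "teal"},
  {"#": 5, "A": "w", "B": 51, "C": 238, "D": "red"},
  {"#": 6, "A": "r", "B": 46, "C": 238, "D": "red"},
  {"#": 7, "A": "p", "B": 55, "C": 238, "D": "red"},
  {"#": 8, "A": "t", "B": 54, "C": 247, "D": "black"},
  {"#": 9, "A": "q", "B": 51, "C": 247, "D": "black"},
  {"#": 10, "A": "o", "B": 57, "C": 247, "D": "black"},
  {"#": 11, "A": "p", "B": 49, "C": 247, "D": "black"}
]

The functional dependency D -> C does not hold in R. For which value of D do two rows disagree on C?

teal

D=teal: rows 1, 4 → C takes values {238, 245} — violation
D=red: rows 2, 3, 5, 6, 7 → C = 238, 238, 238, 238, 238 ✓
D=black: rows 8, 9, 10, 11 → C = 247, 247, 247, 247 ✓
The only D value with inconsistent C is D=teal.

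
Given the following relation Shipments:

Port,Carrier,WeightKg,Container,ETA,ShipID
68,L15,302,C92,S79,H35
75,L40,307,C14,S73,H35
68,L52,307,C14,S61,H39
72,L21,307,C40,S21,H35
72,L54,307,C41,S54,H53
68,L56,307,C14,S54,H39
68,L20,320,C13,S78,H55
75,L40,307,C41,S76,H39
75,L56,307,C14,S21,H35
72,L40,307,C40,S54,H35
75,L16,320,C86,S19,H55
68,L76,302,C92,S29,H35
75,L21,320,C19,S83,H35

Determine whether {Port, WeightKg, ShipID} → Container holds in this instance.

(Port=68, WeightKg=302, ShipID=H35): 2 rows → Container = C92, C92 ✓
(Port=75, WeightKg=307, ShipID=H35): 2 rows → Container = C14, C14 ✓
(Port=68, WeightKg=307, ShipID=H39): 2 rows → Container = C14, C14 ✓
(Port=72, WeightKg=307, ShipID=H35): 2 rows → Container = C40, C40 ✓
(Port=72, WeightKg=307, ShipID=H53): 1 row → Container = C41 ✓
(Port=68, WeightKg=320, ShipID=H55): 1 row → Container = C13 ✓
(Port=75, WeightKg=307, ShipID=H39): 1 row → Container = C41 ✓
(Port=75, WeightKg=320, ShipID=H55): 1 row → Container = C86 ✓
(Port=75, WeightKg=320, ShipID=H35): 1 row → Container = C19 ✓
Every {Port, WeightKg, ShipID} value is associated with a single Container value, so {Port, WeightKg, ShipID} → Container holds.

Yes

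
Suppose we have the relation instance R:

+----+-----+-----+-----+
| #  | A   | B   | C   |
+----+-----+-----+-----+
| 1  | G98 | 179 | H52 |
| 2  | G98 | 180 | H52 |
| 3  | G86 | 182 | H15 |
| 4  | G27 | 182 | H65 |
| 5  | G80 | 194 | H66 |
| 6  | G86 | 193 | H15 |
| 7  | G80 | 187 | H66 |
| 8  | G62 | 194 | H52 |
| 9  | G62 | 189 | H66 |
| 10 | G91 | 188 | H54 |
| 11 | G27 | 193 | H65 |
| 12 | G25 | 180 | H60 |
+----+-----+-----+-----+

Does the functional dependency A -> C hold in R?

No

A=G98: rows 1, 2 → C = H52, H52 ✓
A=G86: rows 3, 6 → C = H15, H15 ✓
A=G27: rows 4, 11 → C = H65, H65 ✓
A=G80: rows 5, 7 → C = H66, H66 ✓
A=G62: rows 8, 9 → C takes values {H52, H66} — violation
A=G91: row 10 → C = H54 ✓
A=G25: row 12 → C = H60 ✓
Two rows agree on A but differ on C, so A -> C does not hold.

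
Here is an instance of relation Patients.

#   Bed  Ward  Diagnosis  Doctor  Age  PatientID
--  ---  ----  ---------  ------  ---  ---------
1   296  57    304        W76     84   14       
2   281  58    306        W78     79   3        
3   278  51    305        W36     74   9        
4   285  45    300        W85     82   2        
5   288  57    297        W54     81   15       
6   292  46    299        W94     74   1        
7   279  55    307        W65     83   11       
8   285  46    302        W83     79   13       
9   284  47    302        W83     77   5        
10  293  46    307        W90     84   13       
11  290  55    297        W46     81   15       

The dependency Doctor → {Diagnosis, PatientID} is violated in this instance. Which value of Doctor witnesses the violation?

Doctor=W76: row 1 → {Diagnosis,PatientID} = (304, 14) ✓
Doctor=W78: row 2 → {Diagnosis,PatientID} = (306, 3) ✓
Doctor=W36: row 3 → {Diagnosis,PatientID} = (305, 9) ✓
Doctor=W85: row 4 → {Diagnosis,PatientID} = (300, 2) ✓
Doctor=W54: row 5 → {Diagnosis,PatientID} = (297, 15) ✓
Doctor=W94: row 6 → {Diagnosis,PatientID} = (299, 1) ✓
Doctor=W65: row 7 → {Diagnosis,PatientID} = (307, 11) ✓
Doctor=W83: rows 8, 9 → {Diagnosis,PatientID} takes values {(302, 13), (302, 5)} — violation
Doctor=W90: row 10 → {Diagnosis,PatientID} = (307, 13) ✓
Doctor=W46: row 11 → {Diagnosis,PatientID} = (297, 15) ✓
The only Doctor value with inconsistent RHS is Doctor=W83.

W83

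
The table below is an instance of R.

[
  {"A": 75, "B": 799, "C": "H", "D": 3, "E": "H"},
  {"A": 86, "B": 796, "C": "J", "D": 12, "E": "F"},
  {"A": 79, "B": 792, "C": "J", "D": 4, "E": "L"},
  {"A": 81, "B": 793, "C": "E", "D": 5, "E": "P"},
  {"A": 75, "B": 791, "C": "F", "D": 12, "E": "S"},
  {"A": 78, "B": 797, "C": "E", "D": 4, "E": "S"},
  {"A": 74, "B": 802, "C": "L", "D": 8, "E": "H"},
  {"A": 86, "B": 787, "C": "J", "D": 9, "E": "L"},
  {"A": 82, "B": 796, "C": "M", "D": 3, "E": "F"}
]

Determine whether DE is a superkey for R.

Yes

All 9 rows have distinct DE values, so DE → (all attributes) holds and DE is a superkey.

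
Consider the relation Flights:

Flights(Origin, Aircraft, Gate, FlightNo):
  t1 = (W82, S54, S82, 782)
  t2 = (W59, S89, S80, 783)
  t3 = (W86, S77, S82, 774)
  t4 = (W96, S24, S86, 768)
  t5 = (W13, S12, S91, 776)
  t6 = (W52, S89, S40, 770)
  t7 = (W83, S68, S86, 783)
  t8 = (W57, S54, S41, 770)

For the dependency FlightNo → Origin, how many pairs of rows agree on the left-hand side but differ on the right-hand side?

2

FlightNo=783: violating pairs (2,7) — 1 pair.
FlightNo=770: violating pairs (6,8) — 1 pair.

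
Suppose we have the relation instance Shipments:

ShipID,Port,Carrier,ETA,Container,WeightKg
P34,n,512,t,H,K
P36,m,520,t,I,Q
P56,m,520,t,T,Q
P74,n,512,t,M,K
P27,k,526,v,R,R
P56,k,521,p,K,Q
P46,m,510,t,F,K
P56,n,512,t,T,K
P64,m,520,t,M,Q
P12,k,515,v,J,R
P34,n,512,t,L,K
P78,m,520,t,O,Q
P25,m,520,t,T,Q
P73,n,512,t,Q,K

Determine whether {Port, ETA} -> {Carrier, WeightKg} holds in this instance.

(Port=n, ETA=t): 5 rows → {Carrier,WeightKg} = (512, K), (512, K), (512, K), (512, K), (512, K) ✓
(Port=m, ETA=t): 6 rows → {Carrier,WeightKg} takes values {(520, Q), (510, K)} — violation
(Port=k, ETA=v): 2 rows → {Carrier,WeightKg} takes values {(526, R), (515, R)} — violation
(Port=k, ETA=p): 1 row → {Carrier,WeightKg} = (521, Q) ✓
Two rows agree on {Port, ETA} but differ on {Carrier, WeightKg}, so {Port, ETA} -> {Carrier, WeightKg} does not hold.

No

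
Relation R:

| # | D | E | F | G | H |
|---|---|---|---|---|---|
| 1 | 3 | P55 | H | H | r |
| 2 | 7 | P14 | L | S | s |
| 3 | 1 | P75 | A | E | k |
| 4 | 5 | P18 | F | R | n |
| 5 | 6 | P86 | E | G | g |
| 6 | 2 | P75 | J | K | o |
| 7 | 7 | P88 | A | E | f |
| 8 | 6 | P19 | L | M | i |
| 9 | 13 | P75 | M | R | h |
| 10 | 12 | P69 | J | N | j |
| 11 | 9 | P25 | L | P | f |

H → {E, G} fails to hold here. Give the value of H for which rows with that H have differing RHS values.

H=r: row 1 → {E,G} = (P55, H) ✓
H=s: row 2 → {E,G} = (P14, S) ✓
H=k: row 3 → {E,G} = (P75, E) ✓
H=n: row 4 → {E,G} = (P18, R) ✓
H=g: row 5 → {E,G} = (P86, G) ✓
H=o: row 6 → {E,G} = (P75, K) ✓
H=f: rows 7, 11 → {E,G} takes values {(P88, E), (P25, P)} — violation
H=i: row 8 → {E,G} = (P19, M) ✓
H=h: row 9 → {E,G} = (P75, R) ✓
H=j: row 10 → {E,G} = (P69, N) ✓
The only H value with inconsistent RHS is H=f.

f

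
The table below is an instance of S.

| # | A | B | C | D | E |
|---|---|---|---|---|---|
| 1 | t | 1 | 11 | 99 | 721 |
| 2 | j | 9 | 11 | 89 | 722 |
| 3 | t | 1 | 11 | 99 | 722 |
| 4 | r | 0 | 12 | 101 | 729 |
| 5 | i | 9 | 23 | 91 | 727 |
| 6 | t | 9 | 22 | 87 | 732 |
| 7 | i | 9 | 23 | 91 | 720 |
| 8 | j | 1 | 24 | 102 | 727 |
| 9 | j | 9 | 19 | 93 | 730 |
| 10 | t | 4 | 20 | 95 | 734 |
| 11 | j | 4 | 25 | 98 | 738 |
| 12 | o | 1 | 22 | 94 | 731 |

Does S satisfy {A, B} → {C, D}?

No

(A=t, B=1): rows 1, 3 → {C,D} = (11, 99), (11, 99) ✓
(A=j, B=9): rows 2, 9 → {C,D} takes values {(11, 89), (19, 93)} — violation
(A=r, B=0): row 4 → {C,D} = (12, 101) ✓
(A=i, B=9): rows 5, 7 → {C,D} = (23, 91), (23, 91) ✓
(A=t, B=9): row 6 → {C,D} = (22, 87) ✓
(A=j, B=1): row 8 → {C,D} = (24, 102) ✓
(A=t, B=4): row 10 → {C,D} = (20, 95) ✓
(A=j, B=4): row 11 → {C,D} = (25, 98) ✓
(A=o, B=1): row 12 → {C,D} = (22, 94) ✓
Two rows agree on {A, B} but differ on {C, D}, so {A, B} → {C, D} does not hold.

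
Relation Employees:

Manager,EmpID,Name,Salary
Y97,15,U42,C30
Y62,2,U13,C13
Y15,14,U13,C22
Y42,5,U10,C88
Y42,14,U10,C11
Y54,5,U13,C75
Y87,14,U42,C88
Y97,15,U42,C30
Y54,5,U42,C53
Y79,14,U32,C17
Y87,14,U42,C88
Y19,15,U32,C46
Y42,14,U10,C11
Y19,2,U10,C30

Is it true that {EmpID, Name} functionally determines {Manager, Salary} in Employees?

(EmpID=15, Name=U42): 2 rows → {Manager,Salary} = (Y97, C30), (Y97, C30) ✓
(EmpID=2, Name=U13): 1 row → {Manager,Salary} = (Y62, C13) ✓
(EmpID=14, Name=U13): 1 row → {Manager,Salary} = (Y15, C22) ✓
(EmpID=5, Name=U10): 1 row → {Manager,Salary} = (Y42, C88) ✓
(EmpID=14, Name=U10): 2 rows → {Manager,Salary} = (Y42, C11), (Y42, C11) ✓
(EmpID=5, Name=U13): 1 row → {Manager,Salary} = (Y54, C75) ✓
(EmpID=14, Name=U42): 2 rows → {Manager,Salary} = (Y87, C88), (Y87, C88) ✓
(EmpID=5, Name=U42): 1 row → {Manager,Salary} = (Y54, C53) ✓
(EmpID=14, Name=U32): 1 row → {Manager,Salary} = (Y79, C17) ✓
(EmpID=15, Name=U32): 1 row → {Manager,Salary} = (Y19, C46) ✓
(EmpID=2, Name=U10): 1 row → {Manager,Salary} = (Y19, C30) ✓
Every {EmpID, Name} value is associated with a single {Manager, Salary} value, so {EmpID, Name} → {Manager, Salary} holds.

Yes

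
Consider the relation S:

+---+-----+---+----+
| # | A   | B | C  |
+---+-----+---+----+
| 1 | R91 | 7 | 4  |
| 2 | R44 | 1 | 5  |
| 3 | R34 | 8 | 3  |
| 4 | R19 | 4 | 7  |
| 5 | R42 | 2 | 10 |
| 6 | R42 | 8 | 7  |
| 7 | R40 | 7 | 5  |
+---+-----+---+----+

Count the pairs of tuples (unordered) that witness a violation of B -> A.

B=7: violating pairs (1,7) — 1 pair.
B=8: violating pairs (3,6) — 1 pair.

2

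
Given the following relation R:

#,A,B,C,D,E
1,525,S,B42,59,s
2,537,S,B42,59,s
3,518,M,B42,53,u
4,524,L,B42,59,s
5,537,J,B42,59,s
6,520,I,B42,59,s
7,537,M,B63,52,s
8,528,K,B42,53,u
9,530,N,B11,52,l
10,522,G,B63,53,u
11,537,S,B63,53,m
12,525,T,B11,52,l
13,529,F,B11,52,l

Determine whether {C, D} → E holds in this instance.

No

(C=B42, D=59): rows 1, 2, 4, 5, 6 → E = s, s, s, s, s ✓
(C=B42, D=53): rows 3, 8 → E = u, u ✓
(C=B63, D=52): row 7 → E = s ✓
(C=B11, D=52): rows 9, 12, 13 → E = l, l, l ✓
(C=B63, D=53): rows 10, 11 → E takes values {u, m} — violation
Two rows agree on {C, D} but differ on E, so {C, D} → E does not hold.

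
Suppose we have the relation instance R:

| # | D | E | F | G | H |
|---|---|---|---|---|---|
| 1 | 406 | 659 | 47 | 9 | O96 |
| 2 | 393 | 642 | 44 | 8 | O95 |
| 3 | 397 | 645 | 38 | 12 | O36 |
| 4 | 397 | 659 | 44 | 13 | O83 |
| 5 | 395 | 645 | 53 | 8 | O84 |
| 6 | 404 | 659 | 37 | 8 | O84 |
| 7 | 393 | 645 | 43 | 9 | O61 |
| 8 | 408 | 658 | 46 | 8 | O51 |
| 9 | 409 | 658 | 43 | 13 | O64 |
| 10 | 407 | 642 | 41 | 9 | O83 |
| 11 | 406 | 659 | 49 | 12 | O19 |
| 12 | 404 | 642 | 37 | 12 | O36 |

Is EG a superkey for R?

Yes

All 12 rows have distinct EG values, so EG → (all attributes) holds and EG is a superkey.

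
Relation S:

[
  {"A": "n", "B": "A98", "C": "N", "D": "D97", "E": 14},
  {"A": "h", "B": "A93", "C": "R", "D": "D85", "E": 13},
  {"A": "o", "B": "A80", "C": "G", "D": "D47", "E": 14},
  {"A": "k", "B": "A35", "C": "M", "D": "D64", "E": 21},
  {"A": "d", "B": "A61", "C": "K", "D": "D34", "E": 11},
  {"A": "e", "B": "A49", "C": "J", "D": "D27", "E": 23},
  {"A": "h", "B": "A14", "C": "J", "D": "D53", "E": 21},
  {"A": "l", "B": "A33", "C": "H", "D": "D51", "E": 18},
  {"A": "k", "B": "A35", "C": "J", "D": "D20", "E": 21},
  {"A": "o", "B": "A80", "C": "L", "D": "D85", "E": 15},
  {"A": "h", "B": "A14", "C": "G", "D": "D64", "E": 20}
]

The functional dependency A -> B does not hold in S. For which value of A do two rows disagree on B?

h

A=n: 1 row → B = A98 ✓
A=h: 3 rows → B takes values {A93, A14} — violation
A=o: 2 rows → B = A80, A80 ✓
A=k: 2 rows → B = A35, A35 ✓
A=d: 1 row → B = A61 ✓
A=e: 1 row → B = A49 ✓
A=l: 1 row → B = A33 ✓
The only A value with inconsistent B is A=h.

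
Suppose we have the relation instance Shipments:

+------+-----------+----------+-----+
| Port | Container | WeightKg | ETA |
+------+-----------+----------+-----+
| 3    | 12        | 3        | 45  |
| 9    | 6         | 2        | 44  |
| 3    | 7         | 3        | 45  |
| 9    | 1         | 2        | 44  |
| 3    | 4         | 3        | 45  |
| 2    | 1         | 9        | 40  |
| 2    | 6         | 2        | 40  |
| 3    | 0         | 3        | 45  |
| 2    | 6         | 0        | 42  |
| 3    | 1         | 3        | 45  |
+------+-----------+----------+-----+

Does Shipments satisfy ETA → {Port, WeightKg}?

ETA=45: 5 rows → {Port,WeightKg} = (3, 3), (3, 3), (3, 3), (3, 3), (3, 3) ✓
ETA=44: 2 rows → {Port,WeightKg} = (9, 2), (9, 2) ✓
ETA=40: 2 rows → {Port,WeightKg} takes values {(2, 9), (2, 2)} — violation
ETA=42: 1 row → {Port,WeightKg} = (2, 0) ✓
Two rows agree on ETA but differ on {Port, WeightKg}, so ETA → {Port, WeightKg} does not hold.

No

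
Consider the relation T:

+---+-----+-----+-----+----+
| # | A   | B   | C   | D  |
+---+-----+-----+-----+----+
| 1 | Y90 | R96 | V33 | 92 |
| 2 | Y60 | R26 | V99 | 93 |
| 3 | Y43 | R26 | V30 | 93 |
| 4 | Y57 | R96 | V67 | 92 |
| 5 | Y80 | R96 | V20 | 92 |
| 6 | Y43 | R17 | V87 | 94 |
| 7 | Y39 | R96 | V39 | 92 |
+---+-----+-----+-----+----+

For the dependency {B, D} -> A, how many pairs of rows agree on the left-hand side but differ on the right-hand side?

7

(B=R96, D=92): violating pairs (1,4), (1,5), (1,7), (4,5), (4,7), (5,7) — 6 pairs.
(B=R26, D=93): violating pairs (2,3) — 1 pair.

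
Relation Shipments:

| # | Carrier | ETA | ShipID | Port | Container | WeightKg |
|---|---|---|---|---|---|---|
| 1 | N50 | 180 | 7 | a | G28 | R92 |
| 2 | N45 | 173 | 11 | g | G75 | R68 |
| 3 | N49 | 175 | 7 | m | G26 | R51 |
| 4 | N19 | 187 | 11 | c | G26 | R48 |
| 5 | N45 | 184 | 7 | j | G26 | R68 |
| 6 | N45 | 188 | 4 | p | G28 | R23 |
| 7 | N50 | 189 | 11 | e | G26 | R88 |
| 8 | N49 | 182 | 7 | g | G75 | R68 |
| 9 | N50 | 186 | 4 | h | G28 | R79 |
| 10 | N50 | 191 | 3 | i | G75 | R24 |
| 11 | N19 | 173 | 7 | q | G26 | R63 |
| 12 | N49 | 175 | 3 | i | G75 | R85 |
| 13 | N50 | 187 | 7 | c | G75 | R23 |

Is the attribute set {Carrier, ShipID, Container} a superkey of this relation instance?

Yes

All 13 rows have distinct {Carrier, ShipID, Container} values, so {Carrier, ShipID, Container} → (all attributes) holds and {Carrier, ShipID, Container} is a superkey.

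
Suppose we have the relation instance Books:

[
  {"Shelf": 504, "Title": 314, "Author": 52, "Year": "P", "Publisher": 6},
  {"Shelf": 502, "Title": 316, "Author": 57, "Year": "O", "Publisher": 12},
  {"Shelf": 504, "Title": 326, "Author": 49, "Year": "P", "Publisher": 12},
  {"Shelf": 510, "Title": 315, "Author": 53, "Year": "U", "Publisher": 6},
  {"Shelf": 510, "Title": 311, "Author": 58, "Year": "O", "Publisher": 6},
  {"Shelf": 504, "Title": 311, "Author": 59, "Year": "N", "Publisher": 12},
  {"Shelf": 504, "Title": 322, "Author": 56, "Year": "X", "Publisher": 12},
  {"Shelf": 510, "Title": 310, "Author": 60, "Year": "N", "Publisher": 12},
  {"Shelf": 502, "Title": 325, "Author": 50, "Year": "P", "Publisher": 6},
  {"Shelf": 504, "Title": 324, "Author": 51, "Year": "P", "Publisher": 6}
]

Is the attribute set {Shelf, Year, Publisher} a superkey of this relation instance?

Two distinct rows share (Shelf=504, Year=P, Publisher=6), so {Shelf, Year, Publisher} does not determine every attribute — not a superkey.

No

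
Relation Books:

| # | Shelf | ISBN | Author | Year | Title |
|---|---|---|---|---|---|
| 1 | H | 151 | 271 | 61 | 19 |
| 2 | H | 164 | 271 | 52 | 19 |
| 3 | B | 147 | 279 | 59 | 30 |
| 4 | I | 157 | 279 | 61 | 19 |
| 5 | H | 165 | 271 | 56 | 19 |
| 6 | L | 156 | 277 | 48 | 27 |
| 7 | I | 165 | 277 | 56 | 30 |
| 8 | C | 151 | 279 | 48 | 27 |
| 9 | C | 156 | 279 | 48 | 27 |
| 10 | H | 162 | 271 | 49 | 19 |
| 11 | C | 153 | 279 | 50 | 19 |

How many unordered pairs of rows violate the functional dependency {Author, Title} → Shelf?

(Author=271, Title=19): all 4 rows agree on Shelf — 0 pairs.
(Author=279, Title=19): violating pairs (4,11) — 1 pair.
(Author=279, Title=27): all 2 rows agree on Shelf — 0 pairs.

1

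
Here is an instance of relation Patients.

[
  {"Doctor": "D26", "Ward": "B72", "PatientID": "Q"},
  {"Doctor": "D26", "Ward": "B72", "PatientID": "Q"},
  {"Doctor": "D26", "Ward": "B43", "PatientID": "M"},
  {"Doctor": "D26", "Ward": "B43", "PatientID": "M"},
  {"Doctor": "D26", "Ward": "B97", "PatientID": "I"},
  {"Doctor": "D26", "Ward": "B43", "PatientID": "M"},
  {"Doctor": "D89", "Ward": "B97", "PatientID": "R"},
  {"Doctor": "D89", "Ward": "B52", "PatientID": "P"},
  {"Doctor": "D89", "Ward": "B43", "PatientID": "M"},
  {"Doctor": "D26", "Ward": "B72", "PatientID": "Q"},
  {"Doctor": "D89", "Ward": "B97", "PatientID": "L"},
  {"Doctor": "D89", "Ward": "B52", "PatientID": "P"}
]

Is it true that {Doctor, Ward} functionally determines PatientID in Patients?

(Doctor=D26, Ward=B72): 3 rows → PatientID = Q, Q, Q ✓
(Doctor=D26, Ward=B43): 3 rows → PatientID = M, M, M ✓
(Doctor=D26, Ward=B97): 1 row → PatientID = I ✓
(Doctor=D89, Ward=B97): 2 rows → PatientID takes values {R, L} — violation
(Doctor=D89, Ward=B52): 2 rows → PatientID = P, P ✓
(Doctor=D89, Ward=B43): 1 row → PatientID = M ✓
Two rows agree on {Doctor, Ward} but differ on PatientID, so {Doctor, Ward} -> PatientID does not hold.

No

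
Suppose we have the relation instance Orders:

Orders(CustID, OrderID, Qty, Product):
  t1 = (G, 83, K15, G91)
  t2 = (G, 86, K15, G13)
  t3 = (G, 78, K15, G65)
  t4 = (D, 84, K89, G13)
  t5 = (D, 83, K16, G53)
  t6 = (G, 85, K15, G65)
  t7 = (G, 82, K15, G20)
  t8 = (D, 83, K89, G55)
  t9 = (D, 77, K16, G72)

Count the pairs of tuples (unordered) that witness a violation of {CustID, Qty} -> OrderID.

(CustID=G, Qty=K15): violating pairs (1,2), (1,3), (1,6), (1,7), (2,3), (2,6), (2,7), (3,6), (3,7), (6,7) — 10 pairs.
(CustID=D, Qty=K89): violating pairs (4,8) — 1 pair.
(CustID=D, Qty=K16): violating pairs (5,9) — 1 pair.

12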